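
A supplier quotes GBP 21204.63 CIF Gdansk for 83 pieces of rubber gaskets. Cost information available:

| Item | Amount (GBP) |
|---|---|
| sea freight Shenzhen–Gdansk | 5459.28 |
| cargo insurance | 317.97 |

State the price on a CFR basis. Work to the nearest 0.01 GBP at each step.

CFR price: GBP 20886.66

Not relevant to the conversion: freight — on the seller under both CIF and CFR; already in the CIF price and stays in the CFR price.
From CIF to CFR, the seller no longer bears: insurance.
CFR price = 21204.63 − 317.97 = 20886.66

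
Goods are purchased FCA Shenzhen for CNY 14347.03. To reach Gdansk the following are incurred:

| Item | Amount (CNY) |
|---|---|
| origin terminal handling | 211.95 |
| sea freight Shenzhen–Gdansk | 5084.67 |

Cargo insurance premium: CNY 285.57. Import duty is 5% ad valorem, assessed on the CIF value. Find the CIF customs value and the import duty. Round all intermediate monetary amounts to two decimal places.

CIF = FCA price + pre-shipment costs + freight + insurance
CIF = 14347.03 + 211.95 + 5084.67 + 285.57 = 19929.22
Import duty = 19929.22 × 5% = 996.46

CIF value: CNY 19929.22; import duty: CNY 996.46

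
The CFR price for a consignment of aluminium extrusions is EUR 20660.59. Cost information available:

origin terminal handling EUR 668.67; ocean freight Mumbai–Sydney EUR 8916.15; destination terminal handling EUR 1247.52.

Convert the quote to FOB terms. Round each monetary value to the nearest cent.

Not relevant to the conversion: origin terminal — on the seller under both CFR and FOB; already in the CFR price and stays in the FOB price. destination terminal — on the buyer under both terms; not part of either seller's price.
From CFR to FOB, the seller no longer bears: freight.
FOB price = 20660.59 − 8916.15 = 11744.44

FOB price: EUR 11744.44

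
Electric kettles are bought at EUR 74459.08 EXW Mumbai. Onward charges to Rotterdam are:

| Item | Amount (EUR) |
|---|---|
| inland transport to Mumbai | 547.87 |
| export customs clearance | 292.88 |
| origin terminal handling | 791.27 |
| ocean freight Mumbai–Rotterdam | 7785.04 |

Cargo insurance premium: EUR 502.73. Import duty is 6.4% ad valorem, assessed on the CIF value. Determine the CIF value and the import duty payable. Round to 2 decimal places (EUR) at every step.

CIF = EXW price + pre-shipment costs + freight + insurance
CIF = 74459.08 + 547.87 + 292.88 + 791.27 + 7785.04 + 502.73 = 84378.87
Import duty = 84378.87 × 6.4% = 5400.25

CIF value: EUR 84378.87; import duty: EUR 5400.25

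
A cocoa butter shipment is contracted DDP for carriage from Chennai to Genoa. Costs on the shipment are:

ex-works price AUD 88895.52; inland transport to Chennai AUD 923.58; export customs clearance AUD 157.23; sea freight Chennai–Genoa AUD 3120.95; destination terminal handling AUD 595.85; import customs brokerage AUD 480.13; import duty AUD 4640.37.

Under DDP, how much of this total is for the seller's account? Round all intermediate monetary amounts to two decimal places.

Seller's account: AUD 98813.63

DDP: the seller bears all costs including import duty.
Seller's account: goods 88895.52 + inland to port 923.58 + export clearance 157.23 + freight 3120.95 + destination terminal 595.85 + brokerage 480.13 + duty 4640.37 = 98813.63
Buyer's account: 0.00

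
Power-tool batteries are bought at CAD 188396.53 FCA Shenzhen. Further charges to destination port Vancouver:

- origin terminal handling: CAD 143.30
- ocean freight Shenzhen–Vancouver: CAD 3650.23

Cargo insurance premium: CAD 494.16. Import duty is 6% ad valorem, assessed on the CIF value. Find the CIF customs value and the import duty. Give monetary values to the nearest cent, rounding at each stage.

CIF value: CAD 192684.22; import duty: CAD 11561.05

CIF = FCA price + pre-shipment costs + freight + insurance
CIF = 188396.53 + 143.30 + 3650.23 + 494.16 = 192684.22
Import duty = 192684.22 × 6% = 11561.05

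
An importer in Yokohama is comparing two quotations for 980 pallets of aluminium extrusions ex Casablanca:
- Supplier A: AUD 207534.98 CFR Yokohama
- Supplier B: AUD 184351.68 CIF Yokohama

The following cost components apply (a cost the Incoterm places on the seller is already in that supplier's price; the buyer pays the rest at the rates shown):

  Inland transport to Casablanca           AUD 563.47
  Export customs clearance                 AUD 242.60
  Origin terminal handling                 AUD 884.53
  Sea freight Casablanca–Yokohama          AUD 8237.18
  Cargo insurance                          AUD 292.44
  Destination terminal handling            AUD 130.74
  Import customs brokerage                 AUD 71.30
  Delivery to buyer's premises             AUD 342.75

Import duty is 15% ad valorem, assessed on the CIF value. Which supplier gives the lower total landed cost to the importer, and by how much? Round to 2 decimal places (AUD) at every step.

Supplier A (CFR):
CIF value = CFR price + insurance = 207534.98 + 292.44 = 207827.42
Import duty = 207827.42 × 15% = 31174.11
Buyer bears (A): 292.44 + 130.74 + 71.30 + 342.75 = 837.23
Landed cost (A) = invoice 207534.98 + 837.23 + duty 31174.11 = 239546.32
Supplier B (CIF):
The CIF price already equals the CIF value: 184351.68
Import duty = 184351.68 × 15% = 27652.75
Buyer bears (B): 130.74 + 71.30 + 342.75 = 544.79
Landed cost (B) = invoice 184351.68 + 544.79 + duty 27652.75 = 212549.22
Difference = |239546.32 − 212549.22| = 26997.10

Supplier B is cheaper by AUD 26997.10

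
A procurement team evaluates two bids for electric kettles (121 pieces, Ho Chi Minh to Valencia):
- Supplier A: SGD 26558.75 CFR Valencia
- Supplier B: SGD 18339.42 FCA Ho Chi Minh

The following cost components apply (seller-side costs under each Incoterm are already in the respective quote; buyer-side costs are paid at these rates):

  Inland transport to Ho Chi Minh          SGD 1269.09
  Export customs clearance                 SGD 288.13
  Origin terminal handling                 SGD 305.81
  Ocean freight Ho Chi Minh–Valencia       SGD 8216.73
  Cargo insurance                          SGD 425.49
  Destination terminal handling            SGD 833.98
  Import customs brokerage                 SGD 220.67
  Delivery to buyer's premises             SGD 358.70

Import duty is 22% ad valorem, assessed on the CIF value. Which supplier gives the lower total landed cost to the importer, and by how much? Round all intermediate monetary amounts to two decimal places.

Supplier A is cheaper by SGD 369.92

Supplier A (CFR):
CIF value = CFR price + insurance = 26558.75 + 425.49 = 26984.24
Import duty = 26984.24 × 22% = 5936.53
Buyer bears (A): 425.49 + 833.98 + 220.67 + 358.70 = 1838.84
Landed cost (A) = invoice 26558.75 + 1838.84 + duty 5936.53 = 34334.12
Supplier B (FCA):
CIF value = FCA price + origin terminal + freight + insurance = 18339.42 + 305.81 + 8216.73 + 425.49 = 27287.45
Import duty = 27287.45 × 22% = 6003.24
Buyer bears (B): 305.81 + 8216.73 + 425.49 + 833.98 + 220.67 + 358.70 = 10361.38
Landed cost (B) = invoice 18339.42 + 10361.38 + duty 6003.24 = 34704.04
Difference = |34334.12 − 34704.04| = 369.92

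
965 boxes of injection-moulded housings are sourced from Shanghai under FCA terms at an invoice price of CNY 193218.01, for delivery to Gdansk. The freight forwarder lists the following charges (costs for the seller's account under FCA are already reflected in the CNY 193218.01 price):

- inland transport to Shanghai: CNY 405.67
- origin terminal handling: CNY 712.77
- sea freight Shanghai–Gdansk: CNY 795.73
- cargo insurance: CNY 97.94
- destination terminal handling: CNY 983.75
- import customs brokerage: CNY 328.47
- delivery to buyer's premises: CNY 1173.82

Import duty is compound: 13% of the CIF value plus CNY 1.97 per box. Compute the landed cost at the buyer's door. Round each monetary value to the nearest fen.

FCA: the seller delivers export-cleared goods to the carrier; the buyer bears costs from that point.
Already in the invoice (seller's account under FCA): inland to port — exclude.
CIF value = FCA price + origin terminal + freight + insurance = 193218.01 + 712.77 + 795.73 + 97.94 = 194824.45
Ad valorem component: 194824.45 × 13% = 25327.18
Specific component: 965 × 1.97 = 1901.05
Import duty = 25327.18 + 1901.05 = 27228.23
Buyer bears: origin terminal 712.77 + freight 795.73 + insurance 97.94 + destination terminal 983.75 + brokerage 328.47 + delivery 1173.82 + duty 27228.23 = 31320.71
Landed cost = invoice 193218.01 + 31320.71 = 224538.72

Total landed cost: CNY 224538.72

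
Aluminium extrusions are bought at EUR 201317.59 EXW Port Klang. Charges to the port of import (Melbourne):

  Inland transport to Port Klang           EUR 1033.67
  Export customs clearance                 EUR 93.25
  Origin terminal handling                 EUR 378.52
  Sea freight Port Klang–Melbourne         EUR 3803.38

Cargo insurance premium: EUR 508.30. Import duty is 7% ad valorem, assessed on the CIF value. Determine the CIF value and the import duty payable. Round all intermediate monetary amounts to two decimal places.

CIF value: EUR 207134.71; import duty: EUR 14499.43

CIF = EXW price + pre-shipment costs + freight + insurance
CIF = 201317.59 + 1033.67 + 93.25 + 378.52 + 3803.38 + 508.30 = 207134.71
Import duty = 207134.71 × 7% = 14499.43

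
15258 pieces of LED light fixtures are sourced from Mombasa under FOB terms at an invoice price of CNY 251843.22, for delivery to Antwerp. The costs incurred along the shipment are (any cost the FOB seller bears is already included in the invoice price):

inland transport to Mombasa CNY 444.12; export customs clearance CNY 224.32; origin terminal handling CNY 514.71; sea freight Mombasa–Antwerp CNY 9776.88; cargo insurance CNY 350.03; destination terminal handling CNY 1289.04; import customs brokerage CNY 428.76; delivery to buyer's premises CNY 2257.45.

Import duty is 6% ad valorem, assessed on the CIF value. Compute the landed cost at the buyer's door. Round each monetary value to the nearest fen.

Total landed cost: CNY 281663.59

FOB: the seller bears costs until goods are on board at the origin port; the buyer bears freight, insurance and all costs thereafter.
Already in the invoice (seller's account under FOB): inland to port, export clearance, origin terminal — exclude.
CIF value = FOB price + freight + insurance = 251843.22 + 9776.88 + 350.03 = 261970.13
Import duty = 261970.13 × 6% = 15718.21
Buyer bears: freight 9776.88 + insurance 350.03 + destination terminal 1289.04 + brokerage 428.76 + delivery 2257.45 + duty 15718.21 = 29820.37
Landed cost = invoice 251843.22 + 29820.37 = 281663.59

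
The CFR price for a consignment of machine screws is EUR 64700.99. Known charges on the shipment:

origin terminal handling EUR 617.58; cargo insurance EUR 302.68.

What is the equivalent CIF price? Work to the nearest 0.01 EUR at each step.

CIF price: EUR 65003.67

Not relevant to the conversion: origin terminal — on the seller under both CFR and CIF; already in the CFR price and stays in the CIF price.
From CFR to CIF, the seller additionally bears: insurance.
CIF price = 64700.99 + 302.68 = 65003.67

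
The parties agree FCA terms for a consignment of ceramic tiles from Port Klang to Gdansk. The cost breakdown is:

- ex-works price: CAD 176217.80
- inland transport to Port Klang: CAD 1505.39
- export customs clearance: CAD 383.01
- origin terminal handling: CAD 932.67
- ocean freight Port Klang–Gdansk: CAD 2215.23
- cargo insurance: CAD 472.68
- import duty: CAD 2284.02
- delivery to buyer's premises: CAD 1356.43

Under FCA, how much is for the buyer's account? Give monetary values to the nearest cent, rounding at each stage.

Buyer's account: CAD 7261.03

FCA: the seller delivers export-cleared goods to the carrier; the buyer bears costs from that point.
Seller's account: goods 176217.80 + inland to port 1505.39 + export clearance 383.01 = 178106.20
Buyer's account: origin terminal 932.67 + freight 2215.23 + insurance 472.68 + duty 2284.02 + delivery 1356.43 = 7261.03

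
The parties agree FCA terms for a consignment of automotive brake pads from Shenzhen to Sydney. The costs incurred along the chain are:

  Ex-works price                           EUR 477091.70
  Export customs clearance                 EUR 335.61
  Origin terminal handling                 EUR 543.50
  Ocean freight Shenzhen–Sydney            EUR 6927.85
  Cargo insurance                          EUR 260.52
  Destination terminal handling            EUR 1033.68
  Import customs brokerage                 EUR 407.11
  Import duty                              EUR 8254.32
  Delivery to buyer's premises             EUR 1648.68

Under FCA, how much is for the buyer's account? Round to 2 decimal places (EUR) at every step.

FCA: the seller delivers export-cleared goods to the carrier; the buyer bears costs from that point.
Seller's account: goods 477091.70 + export clearance 335.61 = 477427.31
Buyer's account: origin terminal 543.50 + freight 6927.85 + insurance 260.52 + destination terminal 1033.68 + brokerage 407.11 + duty 8254.32 + delivery 1648.68 = 19075.66

Buyer's account: EUR 19075.66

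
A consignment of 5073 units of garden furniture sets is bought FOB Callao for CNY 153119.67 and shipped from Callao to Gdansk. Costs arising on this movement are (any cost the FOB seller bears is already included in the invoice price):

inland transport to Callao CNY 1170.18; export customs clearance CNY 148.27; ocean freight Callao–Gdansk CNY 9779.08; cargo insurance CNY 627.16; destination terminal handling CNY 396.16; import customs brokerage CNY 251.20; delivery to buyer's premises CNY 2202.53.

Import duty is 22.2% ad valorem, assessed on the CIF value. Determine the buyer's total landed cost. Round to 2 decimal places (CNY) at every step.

FOB: the seller bears costs until goods are on board at the origin port; the buyer bears freight, insurance and all costs thereafter.
Already in the invoice (seller's account under FOB): inland to port, export clearance — exclude.
CIF value = FOB price + freight + insurance = 153119.67 + 9779.08 + 627.16 = 163525.91
Import duty = 163525.91 × 22.2% = 36302.75
Buyer bears: freight 9779.08 + insurance 627.16 + destination terminal 396.16 + brokerage 251.20 + delivery 2202.53 + duty 36302.75 = 49558.88
Landed cost = invoice 153119.67 + 49558.88 = 202678.55

Total landed cost: CNY 202678.55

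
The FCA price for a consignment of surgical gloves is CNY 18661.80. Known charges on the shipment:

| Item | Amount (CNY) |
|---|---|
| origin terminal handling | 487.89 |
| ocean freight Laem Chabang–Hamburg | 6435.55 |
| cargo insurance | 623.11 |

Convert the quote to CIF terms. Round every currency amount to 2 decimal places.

CIF price: CNY 26208.35

From FCA to CIF, the seller additionally bears: origin terminal, freight, insurance.
CIF price = 18661.80 + 487.89 + 6435.55 + 623.11 = 26208.35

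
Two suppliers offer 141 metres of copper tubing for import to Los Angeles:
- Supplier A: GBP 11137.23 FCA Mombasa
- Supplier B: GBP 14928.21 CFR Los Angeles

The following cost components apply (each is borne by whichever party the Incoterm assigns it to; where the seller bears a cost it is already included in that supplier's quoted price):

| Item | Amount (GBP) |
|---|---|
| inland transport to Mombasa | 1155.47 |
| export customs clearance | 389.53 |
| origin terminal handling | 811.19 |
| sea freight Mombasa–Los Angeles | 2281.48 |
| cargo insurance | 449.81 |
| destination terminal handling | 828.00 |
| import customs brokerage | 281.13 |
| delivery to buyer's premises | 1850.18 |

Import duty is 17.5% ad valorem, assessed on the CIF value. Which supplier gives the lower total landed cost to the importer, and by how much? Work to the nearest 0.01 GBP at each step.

Supplier A (FCA):
CIF value = FCA price + origin terminal + freight + insurance = 11137.23 + 811.19 + 2281.48 + 449.81 = 14679.71
Import duty = 14679.71 × 17.5% = 2568.95
Buyer bears (A): 811.19 + 2281.48 + 449.81 + 828.00 + 281.13 + 1850.18 = 6501.79
Landed cost (A) = invoice 11137.23 + 6501.79 + duty 2568.95 = 20207.97
Supplier B (CFR):
CIF value = CFR price + insurance = 14928.21 + 449.81 = 15378.02
Import duty = 15378.02 × 17.5% = 2691.15
Buyer bears (B): 449.81 + 828.00 + 281.13 + 1850.18 = 3409.12
Landed cost (B) = invoice 14928.21 + 3409.12 + duty 2691.15 = 21028.48
Difference = |20207.97 − 21028.48| = 820.51

Supplier A is cheaper by GBP 820.51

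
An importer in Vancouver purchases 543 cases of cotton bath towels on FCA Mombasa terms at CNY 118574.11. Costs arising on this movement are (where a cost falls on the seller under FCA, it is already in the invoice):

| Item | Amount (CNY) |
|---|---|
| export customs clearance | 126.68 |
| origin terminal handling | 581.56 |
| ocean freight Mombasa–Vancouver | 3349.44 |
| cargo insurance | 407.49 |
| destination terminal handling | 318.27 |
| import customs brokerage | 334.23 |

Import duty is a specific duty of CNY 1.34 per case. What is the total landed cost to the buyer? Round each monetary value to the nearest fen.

Total landed cost: CNY 124292.72

FCA: the seller delivers export-cleared goods to the carrier; the buyer bears costs from that point.
Already in the invoice (seller's account under FCA): export clearance — exclude.
CIF value = FCA price + origin terminal + freight + insurance = 118574.11 + 581.56 + 3349.44 + 407.49 = 122912.60
Import duty = 543 × 1.34 = 727.62
Buyer bears: origin terminal 581.56 + freight 3349.44 + insurance 407.49 + destination terminal 318.27 + brokerage 334.23 + duty 727.62 = 5718.61
Landed cost = invoice 118574.11 + 5718.61 = 124292.72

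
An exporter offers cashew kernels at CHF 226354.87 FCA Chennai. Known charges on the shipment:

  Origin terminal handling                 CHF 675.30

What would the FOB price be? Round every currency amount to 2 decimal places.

FOB price: CHF 227030.17

From FCA to FOB, the seller additionally bears: origin terminal.
FOB price = 226354.87 + 675.30 = 227030.17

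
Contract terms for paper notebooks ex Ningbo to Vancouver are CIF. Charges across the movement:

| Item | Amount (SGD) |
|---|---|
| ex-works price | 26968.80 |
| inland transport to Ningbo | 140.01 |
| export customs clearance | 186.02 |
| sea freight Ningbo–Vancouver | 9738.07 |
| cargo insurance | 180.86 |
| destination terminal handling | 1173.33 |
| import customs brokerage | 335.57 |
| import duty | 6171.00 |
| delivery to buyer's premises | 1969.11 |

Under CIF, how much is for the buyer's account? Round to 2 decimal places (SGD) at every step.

Buyer's account: SGD 9649.01

CIF: the seller pays costs through ocean freight and marine insurance to the destination port.
Seller's account: goods 26968.80 + inland to port 140.01 + export clearance 186.02 + freight 9738.07 + insurance 180.86 = 37213.76
Buyer's account: destination terminal 1173.33 + brokerage 335.57 + duty 6171.00 + delivery 1969.11 = 9649.01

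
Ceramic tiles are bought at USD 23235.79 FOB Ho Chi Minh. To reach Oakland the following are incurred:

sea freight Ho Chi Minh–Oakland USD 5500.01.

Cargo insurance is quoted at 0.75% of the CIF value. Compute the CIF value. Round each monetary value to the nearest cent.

CIF value: USD 28952.95

Let C be the CIF value. C = FOB price + freight + 0.75% × C
C − 0.75% × C = 23235.79 + 5500.01
0.9925 × C = 28735.80
C = 28735.80 / 0.9925 = 28952.95
Insurance premium = 0.75% × 28952.95 = 217.15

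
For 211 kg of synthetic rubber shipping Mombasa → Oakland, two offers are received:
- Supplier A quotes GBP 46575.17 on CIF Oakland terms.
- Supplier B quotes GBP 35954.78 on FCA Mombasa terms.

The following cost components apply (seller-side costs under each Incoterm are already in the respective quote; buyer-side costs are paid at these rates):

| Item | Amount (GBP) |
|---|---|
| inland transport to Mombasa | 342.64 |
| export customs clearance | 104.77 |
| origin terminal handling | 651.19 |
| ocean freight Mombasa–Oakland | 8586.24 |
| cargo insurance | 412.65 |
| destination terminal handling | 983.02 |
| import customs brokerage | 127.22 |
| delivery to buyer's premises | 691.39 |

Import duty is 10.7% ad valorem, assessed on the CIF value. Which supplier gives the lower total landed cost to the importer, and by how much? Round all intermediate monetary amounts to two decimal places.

Supplier A (CIF):
The CIF price already equals the CIF value: 46575.17
Import duty = 46575.17 × 10.7% = 4983.54
Buyer bears (A): 983.02 + 127.22 + 691.39 = 1801.63
Landed cost (A) = invoice 46575.17 + 1801.63 + duty 4983.54 = 53360.34
Supplier B (FCA):
CIF value = FCA price + origin terminal + freight + insurance = 35954.78 + 651.19 + 8586.24 + 412.65 = 45604.86
Import duty = 45604.86 × 10.7% = 4879.72
Buyer bears (B): 651.19 + 8586.24 + 412.65 + 983.02 + 127.22 + 691.39 = 11451.71
Landed cost (B) = invoice 35954.78 + 11451.71 + duty 4879.72 = 52286.21
Difference = |53360.34 − 52286.21| = 1074.13

Supplier B is cheaper by GBP 1074.13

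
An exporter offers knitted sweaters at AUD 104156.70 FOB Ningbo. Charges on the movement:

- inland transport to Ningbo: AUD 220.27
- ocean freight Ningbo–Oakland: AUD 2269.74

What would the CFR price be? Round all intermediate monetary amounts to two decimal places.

Not relevant to the conversion: inland to port — on the seller under both FOB and CFR; already in the FOB price and stays in the CFR price.
From FOB to CFR, the seller additionally bears: freight.
CFR price = 104156.70 + 2269.74 = 106426.44

CFR price: AUD 106426.44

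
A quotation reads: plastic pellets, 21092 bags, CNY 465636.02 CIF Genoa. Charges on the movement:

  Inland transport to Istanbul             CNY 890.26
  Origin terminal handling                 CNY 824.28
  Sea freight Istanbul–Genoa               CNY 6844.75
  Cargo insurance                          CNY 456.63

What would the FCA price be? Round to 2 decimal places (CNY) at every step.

Not relevant to the conversion: inland to port — on the seller under both CIF and FCA; already in the CIF price and stays in the FCA price.
From CIF to FCA, the seller no longer bears: origin terminal, freight, insurance.
FCA price = 465636.02 − 824.28 − 6844.75 − 456.63 = 457510.36

FCA price: CNY 457510.36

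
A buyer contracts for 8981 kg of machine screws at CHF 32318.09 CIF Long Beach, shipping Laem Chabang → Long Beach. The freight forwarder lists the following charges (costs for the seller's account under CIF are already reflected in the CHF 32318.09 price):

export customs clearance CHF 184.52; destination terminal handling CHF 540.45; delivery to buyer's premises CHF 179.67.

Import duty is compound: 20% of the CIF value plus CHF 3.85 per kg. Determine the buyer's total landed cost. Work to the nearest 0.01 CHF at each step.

Total landed cost: CHF 74078.68

CIF: the seller pays costs through ocean freight and marine insurance to the destination port.
Already in the invoice (seller's account under CIF): export clearance — exclude.
The CIF price already equals the CIF value: 32318.09
Ad valorem component: 32318.09 × 20% = 6463.62
Specific component: 8981 × 3.85 = 34576.85
Import duty = 6463.62 + 34576.85 = 41040.47
Buyer bears: destination terminal 540.45 + delivery 179.67 + duty 41040.47 = 41760.59
Landed cost = invoice 32318.09 + 41760.59 = 74078.68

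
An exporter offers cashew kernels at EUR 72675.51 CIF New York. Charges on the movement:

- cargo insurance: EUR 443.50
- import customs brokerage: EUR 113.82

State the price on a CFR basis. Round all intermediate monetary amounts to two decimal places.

CFR price: EUR 72232.01

Not relevant to the conversion: brokerage — on the buyer under both terms; not part of either seller's price.
From CIF to CFR, the seller no longer bears: insurance.
CFR price = 72675.51 − 443.50 = 72232.01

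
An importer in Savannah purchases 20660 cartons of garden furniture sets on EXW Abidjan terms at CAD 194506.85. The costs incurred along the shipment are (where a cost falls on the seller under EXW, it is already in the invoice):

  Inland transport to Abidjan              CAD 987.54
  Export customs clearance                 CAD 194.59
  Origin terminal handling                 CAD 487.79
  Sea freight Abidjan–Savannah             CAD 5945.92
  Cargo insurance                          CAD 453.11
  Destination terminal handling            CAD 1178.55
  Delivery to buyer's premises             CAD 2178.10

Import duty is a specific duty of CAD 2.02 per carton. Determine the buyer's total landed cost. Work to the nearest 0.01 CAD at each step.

Total landed cost: CAD 247665.65

EXW: the seller makes goods available at their premises; the buyer bears all onward costs.
CIF value = EXW price + inland to port + export clearance + origin terminal + freight + insurance = 194506.85 + 987.54 + 194.59 + 487.79 + 5945.92 + 453.11 = 202575.80
Import duty = 20660 × 2.02 = 41733.20
Buyer bears: inland to port 987.54 + export clearance 194.59 + origin terminal 487.79 + freight 5945.92 + insurance 453.11 + destination terminal 1178.55 + delivery 2178.10 + duty 41733.20 = 53158.80
Landed cost = invoice 194506.85 + 53158.80 = 247665.65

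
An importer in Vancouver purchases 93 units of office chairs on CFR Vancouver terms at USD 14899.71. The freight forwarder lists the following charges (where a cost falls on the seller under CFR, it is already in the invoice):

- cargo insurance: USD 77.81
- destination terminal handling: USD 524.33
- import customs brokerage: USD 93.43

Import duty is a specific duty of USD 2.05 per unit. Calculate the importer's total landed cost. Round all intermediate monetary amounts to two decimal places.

CFR: the seller pays costs through ocean freight to the destination port, but not insurance.
CIF value = CFR price + insurance = 14899.71 + 77.81 = 14977.52
Import duty = 93 × 2.05 = 190.65
Buyer bears: insurance 77.81 + destination terminal 524.33 + brokerage 93.43 + duty 190.65 = 886.22
Landed cost = invoice 14899.71 + 886.22 = 15785.93

Total landed cost: USD 15785.93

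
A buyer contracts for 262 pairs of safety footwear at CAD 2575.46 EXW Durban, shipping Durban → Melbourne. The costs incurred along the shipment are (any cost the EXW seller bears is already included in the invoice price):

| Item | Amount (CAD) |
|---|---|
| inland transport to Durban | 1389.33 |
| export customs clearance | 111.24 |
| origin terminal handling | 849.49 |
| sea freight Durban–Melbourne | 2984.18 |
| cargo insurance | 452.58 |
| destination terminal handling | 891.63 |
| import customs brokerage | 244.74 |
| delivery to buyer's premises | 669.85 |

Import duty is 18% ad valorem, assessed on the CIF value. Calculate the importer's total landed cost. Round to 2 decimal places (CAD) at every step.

Total landed cost: CAD 11673.71

EXW: the seller makes goods available at their premises; the buyer bears all onward costs.
CIF value = EXW price + inland to port + export clearance + origin terminal + freight + insurance = 2575.46 + 1389.33 + 111.24 + 849.49 + 2984.18 + 452.58 = 8362.28
Import duty = 8362.28 × 18% = 1505.21
Buyer bears: inland to port 1389.33 + export clearance 111.24 + origin terminal 849.49 + freight 2984.18 + insurance 452.58 + destination terminal 891.63 + brokerage 244.74 + delivery 669.85 + duty 1505.21 = 9098.25
Landed cost = invoice 2575.46 + 9098.25 = 11673.71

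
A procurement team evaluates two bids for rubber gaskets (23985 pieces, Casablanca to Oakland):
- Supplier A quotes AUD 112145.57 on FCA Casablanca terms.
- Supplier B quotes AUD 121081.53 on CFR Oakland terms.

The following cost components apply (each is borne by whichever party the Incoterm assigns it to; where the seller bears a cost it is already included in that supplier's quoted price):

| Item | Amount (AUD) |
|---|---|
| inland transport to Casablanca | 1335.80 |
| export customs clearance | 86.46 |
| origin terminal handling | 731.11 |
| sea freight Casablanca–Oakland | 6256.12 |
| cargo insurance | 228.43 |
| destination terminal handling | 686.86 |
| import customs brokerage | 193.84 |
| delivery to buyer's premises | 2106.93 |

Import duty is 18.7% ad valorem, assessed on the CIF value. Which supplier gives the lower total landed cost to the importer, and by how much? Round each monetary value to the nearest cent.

Supplier A (FCA):
CIF value = FCA price + origin terminal + freight + insurance = 112145.57 + 731.11 + 6256.12 + 228.43 = 119361.23
Import duty = 119361.23 × 18.7% = 22320.55
Buyer bears (A): 731.11 + 6256.12 + 228.43 + 686.86 + 193.84 + 2106.93 = 10203.29
Landed cost (A) = invoice 112145.57 + 10203.29 + duty 22320.55 = 144669.41
Supplier B (CFR):
CIF value = CFR price + insurance = 121081.53 + 228.43 = 121309.96
Import duty = 121309.96 × 18.7% = 22684.96
Buyer bears (B): 228.43 + 686.86 + 193.84 + 2106.93 = 3216.06
Landed cost (B) = invoice 121081.53 + 3216.06 + duty 22684.96 = 146982.55
Difference = |144669.41 − 146982.55| = 2313.14

Supplier A is cheaper by AUD 2313.14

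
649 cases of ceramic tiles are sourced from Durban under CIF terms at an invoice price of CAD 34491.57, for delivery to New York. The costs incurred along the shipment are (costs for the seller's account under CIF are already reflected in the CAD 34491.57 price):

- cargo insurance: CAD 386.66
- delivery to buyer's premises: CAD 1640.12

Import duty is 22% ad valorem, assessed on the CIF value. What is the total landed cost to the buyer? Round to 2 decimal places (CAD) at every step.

Total landed cost: CAD 43719.84

CIF: the seller pays costs through ocean freight and marine insurance to the destination port.
Already in the invoice (seller's account under CIF): insurance — exclude.
The CIF price already equals the CIF value: 34491.57
Import duty = 34491.57 × 22% = 7588.15
Buyer bears: delivery 1640.12 + duty 7588.15 = 9228.27
Landed cost = invoice 34491.57 + 9228.27 = 43719.84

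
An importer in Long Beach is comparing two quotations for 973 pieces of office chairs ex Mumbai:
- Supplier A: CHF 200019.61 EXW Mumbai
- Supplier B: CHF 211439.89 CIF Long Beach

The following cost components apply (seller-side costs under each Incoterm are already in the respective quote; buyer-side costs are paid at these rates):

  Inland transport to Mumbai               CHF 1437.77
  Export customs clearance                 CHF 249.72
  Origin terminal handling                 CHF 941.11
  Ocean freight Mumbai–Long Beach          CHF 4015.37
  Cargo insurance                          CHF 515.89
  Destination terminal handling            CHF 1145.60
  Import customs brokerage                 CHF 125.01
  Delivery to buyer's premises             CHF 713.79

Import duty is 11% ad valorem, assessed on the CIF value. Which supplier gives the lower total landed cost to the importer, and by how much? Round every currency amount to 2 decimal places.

Supplier A (EXW):
CIF value = EXW price + inland to port + export clearance + origin terminal + freight + insurance = 200019.61 + 1437.77 + 249.72 + 941.11 + 4015.37 + 515.89 = 207179.47
Import duty = 207179.47 × 11% = 22789.74
Buyer bears (A): 1437.77 + 249.72 + 941.11 + 4015.37 + 515.89 + 1145.60 + 125.01 + 713.79 = 9144.26
Landed cost (A) = invoice 200019.61 + 9144.26 + duty 22789.74 = 231953.61
Supplier B (CIF):
The CIF price already equals the CIF value: 211439.89
Import duty = 211439.89 × 11% = 23258.39
Buyer bears (B): 1145.60 + 125.01 + 713.79 = 1984.40
Landed cost (B) = invoice 211439.89 + 1984.40 + duty 23258.39 = 236682.68
Difference = |231953.61 − 236682.68| = 4729.07

Supplier A is cheaper by CHF 4729.07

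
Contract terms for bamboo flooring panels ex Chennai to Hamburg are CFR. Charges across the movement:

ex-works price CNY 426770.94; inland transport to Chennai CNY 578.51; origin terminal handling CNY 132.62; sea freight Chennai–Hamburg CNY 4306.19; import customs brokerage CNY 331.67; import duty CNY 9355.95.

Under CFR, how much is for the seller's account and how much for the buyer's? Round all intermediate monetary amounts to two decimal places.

Seller: CNY 431788.26; buyer: CNY 9687.62

CFR: the seller pays costs through ocean freight to the destination port, but not insurance.
Seller's account: goods 426770.94 + inland to port 578.51 + origin terminal 132.62 + freight 4306.19 = 431788.26
Buyer's account: brokerage 331.67 + duty 9355.95 = 9687.62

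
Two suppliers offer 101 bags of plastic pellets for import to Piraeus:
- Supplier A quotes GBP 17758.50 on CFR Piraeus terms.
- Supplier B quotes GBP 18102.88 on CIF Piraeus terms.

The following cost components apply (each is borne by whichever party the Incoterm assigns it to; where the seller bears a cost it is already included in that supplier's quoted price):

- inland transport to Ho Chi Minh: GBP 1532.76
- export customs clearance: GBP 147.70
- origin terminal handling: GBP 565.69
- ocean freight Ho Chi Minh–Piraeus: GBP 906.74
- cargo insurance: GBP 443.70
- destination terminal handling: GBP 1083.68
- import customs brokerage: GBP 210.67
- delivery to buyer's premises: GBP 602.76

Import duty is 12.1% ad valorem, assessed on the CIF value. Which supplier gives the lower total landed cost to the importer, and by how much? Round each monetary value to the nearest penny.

Supplier A (CFR):
CIF value = CFR price + insurance = 17758.50 + 443.70 = 18202.20
Import duty = 18202.20 × 12.1% = 2202.47
Buyer bears (A): 443.70 + 1083.68 + 210.67 + 602.76 = 2340.81
Landed cost (A) = invoice 17758.50 + 2340.81 + duty 2202.47 = 22301.78
Supplier B (CIF):
The CIF price already equals the CIF value: 18102.88
Import duty = 18102.88 × 12.1% = 2190.45
Buyer bears (B): 1083.68 + 210.67 + 602.76 = 1897.11
Landed cost (B) = invoice 18102.88 + 1897.11 + duty 2190.45 = 22190.44
Difference = |22301.78 − 22190.44| = 111.34

Supplier B is cheaper by GBP 111.34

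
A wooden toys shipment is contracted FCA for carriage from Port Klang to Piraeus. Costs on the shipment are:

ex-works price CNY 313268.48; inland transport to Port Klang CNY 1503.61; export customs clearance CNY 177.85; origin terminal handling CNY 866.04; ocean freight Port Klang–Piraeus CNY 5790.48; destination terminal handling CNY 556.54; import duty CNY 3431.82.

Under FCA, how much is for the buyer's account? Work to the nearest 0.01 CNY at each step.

FCA: the seller delivers export-cleared goods to the carrier; the buyer bears costs from that point.
Seller's account: goods 313268.48 + inland to port 1503.61 + export clearance 177.85 = 314949.94
Buyer's account: origin terminal 866.04 + freight 5790.48 + destination terminal 556.54 + duty 3431.82 = 10644.88

Buyer's account: CNY 10644.88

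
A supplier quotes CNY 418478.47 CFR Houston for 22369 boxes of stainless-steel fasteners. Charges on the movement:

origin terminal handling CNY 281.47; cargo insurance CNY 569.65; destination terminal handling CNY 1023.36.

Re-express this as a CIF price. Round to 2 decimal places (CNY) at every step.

CIF price: CNY 419048.12

Not relevant to the conversion: origin terminal — on the seller under both CFR and CIF; already in the CFR price and stays in the CIF price. destination terminal — on the buyer under both terms; not part of either seller's price.
From CFR to CIF, the seller additionally bears: insurance.
CIF price = 418478.47 + 569.65 = 419048.12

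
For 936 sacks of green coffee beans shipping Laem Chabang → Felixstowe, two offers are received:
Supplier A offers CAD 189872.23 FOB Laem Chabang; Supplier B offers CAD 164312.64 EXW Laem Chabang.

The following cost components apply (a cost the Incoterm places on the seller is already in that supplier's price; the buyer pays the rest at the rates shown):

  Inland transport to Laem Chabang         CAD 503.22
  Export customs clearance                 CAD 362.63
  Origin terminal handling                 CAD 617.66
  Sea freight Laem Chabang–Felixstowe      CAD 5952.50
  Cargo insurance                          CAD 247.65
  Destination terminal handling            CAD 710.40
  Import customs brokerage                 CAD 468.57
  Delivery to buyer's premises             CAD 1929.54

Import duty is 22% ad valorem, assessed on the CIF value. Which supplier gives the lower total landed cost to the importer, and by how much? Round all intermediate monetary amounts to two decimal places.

Supplier B is cheaper by CAD 29372.81

Supplier A (FOB):
CIF value = FOB price + freight + insurance = 189872.23 + 5952.50 + 247.65 = 196072.38
Import duty = 196072.38 × 22% = 43135.92
Buyer bears (A): 5952.50 + 247.65 + 710.40 + 468.57 + 1929.54 = 9308.66
Landed cost (A) = invoice 189872.23 + 9308.66 + duty 43135.92 = 242316.81
Supplier B (EXW):
CIF value = EXW price + inland to port + export clearance + origin terminal + freight + insurance = 164312.64 + 503.22 + 362.63 + 617.66 + 5952.50 + 247.65 = 171996.30
Import duty = 171996.30 × 22% = 37839.19
Buyer bears (B): 503.22 + 362.63 + 617.66 + 5952.50 + 247.65 + 710.40 + 468.57 + 1929.54 = 10792.17
Landed cost (B) = invoice 164312.64 + 10792.17 + duty 37839.19 = 212944.00
Difference = |242316.81 − 212944.00| = 29372.81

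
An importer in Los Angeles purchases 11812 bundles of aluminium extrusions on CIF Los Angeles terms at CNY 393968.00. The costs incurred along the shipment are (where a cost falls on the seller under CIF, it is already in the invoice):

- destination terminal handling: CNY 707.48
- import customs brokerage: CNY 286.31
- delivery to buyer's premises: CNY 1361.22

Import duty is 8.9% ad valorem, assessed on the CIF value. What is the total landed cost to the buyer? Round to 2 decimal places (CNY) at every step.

CIF: the seller pays costs through ocean freight and marine insurance to the destination port.
The CIF price already equals the CIF value: 393968.00
Import duty = 393968.00 × 8.9% = 35063.15
Buyer bears: destination terminal 707.48 + brokerage 286.31 + delivery 1361.22 + duty 35063.15 = 37418.16
Landed cost = invoice 393968.00 + 37418.16 = 431386.16

Total landed cost: CNY 431386.16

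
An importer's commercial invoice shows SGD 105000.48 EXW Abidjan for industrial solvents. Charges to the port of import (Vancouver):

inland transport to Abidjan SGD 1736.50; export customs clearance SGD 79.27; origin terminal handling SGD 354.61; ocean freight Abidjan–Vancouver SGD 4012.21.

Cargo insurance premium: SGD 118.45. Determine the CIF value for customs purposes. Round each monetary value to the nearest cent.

CIF value: SGD 111301.52

CIF = EXW price + pre-shipment costs + freight + insurance
CIF = 105000.48 + 1736.50 + 79.27 + 354.61 + 4012.21 + 118.45 = 111301.52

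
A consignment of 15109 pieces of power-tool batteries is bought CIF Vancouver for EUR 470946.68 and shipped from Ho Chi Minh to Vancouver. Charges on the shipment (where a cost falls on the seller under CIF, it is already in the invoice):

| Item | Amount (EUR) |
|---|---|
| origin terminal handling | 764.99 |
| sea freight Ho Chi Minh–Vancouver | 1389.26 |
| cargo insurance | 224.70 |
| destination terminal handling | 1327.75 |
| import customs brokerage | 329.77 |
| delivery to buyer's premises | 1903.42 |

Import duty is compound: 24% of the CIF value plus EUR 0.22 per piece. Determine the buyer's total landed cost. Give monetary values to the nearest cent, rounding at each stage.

Total landed cost: EUR 590858.80

CIF: the seller pays costs through ocean freight and marine insurance to the destination port.
Already in the invoice (seller's account under CIF): origin terminal, freight, insurance — exclude.
The CIF price already equals the CIF value: 470946.68
Ad valorem component: 470946.68 × 24% = 113027.20
Specific component: 15109 × 0.22 = 3323.98
Import duty = 113027.20 + 3323.98 = 116351.18
Buyer bears: destination terminal 1327.75 + brokerage 329.77 + delivery 1903.42 + duty 116351.18 = 119912.12
Landed cost = invoice 470946.68 + 119912.12 = 590858.80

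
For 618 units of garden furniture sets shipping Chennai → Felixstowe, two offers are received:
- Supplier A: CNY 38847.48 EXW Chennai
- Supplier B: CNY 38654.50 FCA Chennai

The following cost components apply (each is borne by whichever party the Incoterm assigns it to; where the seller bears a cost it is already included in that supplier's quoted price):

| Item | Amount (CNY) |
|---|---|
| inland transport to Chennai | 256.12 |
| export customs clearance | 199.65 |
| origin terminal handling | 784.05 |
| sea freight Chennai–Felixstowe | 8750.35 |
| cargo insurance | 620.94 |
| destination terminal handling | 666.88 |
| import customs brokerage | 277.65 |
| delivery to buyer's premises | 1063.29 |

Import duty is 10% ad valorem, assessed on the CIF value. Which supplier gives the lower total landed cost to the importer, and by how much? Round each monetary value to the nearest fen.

Supplier B is cheaper by CNY 713.63

Supplier A (EXW):
CIF value = EXW price + inland to port + export clearance + origin terminal + freight + insurance = 38847.48 + 256.12 + 199.65 + 784.05 + 8750.35 + 620.94 = 49458.59
Import duty = 49458.59 × 10% = 4945.86
Buyer bears (A): 256.12 + 199.65 + 784.05 + 8750.35 + 620.94 + 666.88 + 277.65 + 1063.29 = 12618.93
Landed cost (A) = invoice 38847.48 + 12618.93 + duty 4945.86 = 56412.27
Supplier B (FCA):
CIF value = FCA price + origin terminal + freight + insurance = 38654.50 + 784.05 + 8750.35 + 620.94 = 48809.84
Import duty = 48809.84 × 10% = 4880.98
Buyer bears (B): 784.05 + 8750.35 + 620.94 + 666.88 + 277.65 + 1063.29 = 12163.16
Landed cost (B) = invoice 38654.50 + 12163.16 + duty 4880.98 = 55698.64
Difference = |56412.27 − 55698.64| = 713.63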